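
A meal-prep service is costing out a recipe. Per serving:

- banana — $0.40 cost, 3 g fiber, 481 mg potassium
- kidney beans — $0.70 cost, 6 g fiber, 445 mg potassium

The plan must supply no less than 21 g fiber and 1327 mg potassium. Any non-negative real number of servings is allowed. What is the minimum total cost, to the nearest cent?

banana only: max(21/3, 1327/481) = 7 servings → $2.80.
kidney beans only: max(21/6, 1327/445) = 3.5 servings → $2.45.
banana + kidney beans with both targets exact would need a negative amount; discard.
The minimum over all feasible corners is $2.45.

$2.45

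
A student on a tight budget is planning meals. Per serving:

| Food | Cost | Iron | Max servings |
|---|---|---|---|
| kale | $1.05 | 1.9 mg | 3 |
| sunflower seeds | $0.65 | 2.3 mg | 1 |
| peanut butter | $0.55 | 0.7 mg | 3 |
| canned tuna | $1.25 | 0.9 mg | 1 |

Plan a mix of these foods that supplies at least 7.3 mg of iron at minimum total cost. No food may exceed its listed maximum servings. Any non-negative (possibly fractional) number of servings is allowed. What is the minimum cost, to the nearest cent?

$3.41

Cost per mg of iron: sunflower seeds $0.2826, kale $0.5526, peanut butter $0.7857, canned tuna $1.3889.
Take 1 serving of sunflower seeds: +2.3 mg iron for $0.65 (total $0.65, still need 5.0 mg).
Take 2.632 servings of kale: +5.0 mg iron for $2.76 (total $3.41, still need 0.0 mg).
Filling from the cheapest source first is optimal under one linear minimum: $3.41.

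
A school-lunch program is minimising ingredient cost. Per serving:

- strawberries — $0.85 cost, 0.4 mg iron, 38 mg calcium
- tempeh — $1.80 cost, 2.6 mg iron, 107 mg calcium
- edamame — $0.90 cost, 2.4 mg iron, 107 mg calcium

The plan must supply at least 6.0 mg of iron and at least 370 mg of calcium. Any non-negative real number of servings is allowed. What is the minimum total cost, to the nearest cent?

An LP optimum is at a vertex; with two nutrient constraints at most two foods are used. Check each candidate.
strawberries only: max(6.0/0.4, 370/38) = 15 servings → $12.75.
tempeh only: max(6.0/2.6, 370/107) = 3.458 servings → $6.22.
edamame only: max(6.0/2.4, 370/107) = 3.458 servings → $3.11.
strawberries + tempeh with both tight: 5.714 servings and 1.429 servings → $7.43.
strawberries + edamame with both tight: 5.083 servings and 1.653 servings → $5.81.
tempeh + edamame: intersection lies outside the first quadrant.
Cheapest feasible corner: $3.11.

$3.11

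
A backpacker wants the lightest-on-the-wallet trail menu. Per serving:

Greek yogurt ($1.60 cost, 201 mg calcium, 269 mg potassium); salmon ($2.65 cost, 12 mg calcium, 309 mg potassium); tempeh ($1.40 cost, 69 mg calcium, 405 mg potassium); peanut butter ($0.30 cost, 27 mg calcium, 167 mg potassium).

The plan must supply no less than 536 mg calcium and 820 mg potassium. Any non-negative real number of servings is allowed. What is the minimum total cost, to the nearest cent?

For a min-cost LP with two ≥-constraints, a basic feasible solution has at most two positive variables.
Greek yogurt only: max(536/201, 820/269) = 3.048 servings → $4.88.
salmon only: max(536/12, 820/309) = 44.67 servings → $118.37.
tempeh only: max(536/69, 820/405) = 7.768 servings → $10.88.
peanut butter only: max(536/27, 820/167) = 19.85 servings → $5.96.
Greek yogurt + salmon with both tight: 2.646 servings and 0.3505 servings → $5.16.
Greek yogurt + tempeh with both tight: 2.554 servings and 0.3284 servings → $4.55.
Greek yogurt + peanut butter with both tight: 2.561 servings and 0.7845 servings → $4.33.
salmon + tempeh: the both-tight solution has a negative serving — not a feasible corner.
salmon + peanut butter with both targets exact would need a negative amount; discard.
tempeh + peanut butter: the both-tight solution has a negative serving — not a feasible corner.
Cheapest feasible corner: $4.33.

$4.33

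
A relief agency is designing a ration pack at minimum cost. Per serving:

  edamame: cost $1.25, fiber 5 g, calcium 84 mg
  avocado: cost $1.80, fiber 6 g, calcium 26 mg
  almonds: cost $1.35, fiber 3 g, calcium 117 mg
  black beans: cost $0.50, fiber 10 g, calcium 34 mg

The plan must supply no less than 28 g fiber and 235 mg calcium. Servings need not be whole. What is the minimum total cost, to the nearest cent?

$2.97

The cheapest plan sits at a corner of the feasible region — with two constraints it uses at most two foods.
edamame only: max(28/5, 235/84) = 5.6 servings → $7.00.
avocado only: max(28/6, 235/26) = 9.038 servings → $16.27.
almonds only: max(28/3, 235/117) = 9.333 servings → $12.60.
black beans only: max(28/10, 235/34) = 6.912 servings → $3.46.
edamame + avocado with both tight: 1.824 servings and 3.147 servings → $7.94.
edamame + almonds: the both-tight solution has a negative serving — not a feasible corner.
edamame + black beans with both tight: 2.087 servings and 1.757 servings → $3.49.
avocado + almonds with both tight: 4.12 servings and 1.093 servings → $8.89.
avocado + black beans with both targets exact would need a negative amount; discard.
almonds + black beans with both tight: 1.309 servings and 2.407 servings → $2.97.
The minimum over all feasible corners is $2.97.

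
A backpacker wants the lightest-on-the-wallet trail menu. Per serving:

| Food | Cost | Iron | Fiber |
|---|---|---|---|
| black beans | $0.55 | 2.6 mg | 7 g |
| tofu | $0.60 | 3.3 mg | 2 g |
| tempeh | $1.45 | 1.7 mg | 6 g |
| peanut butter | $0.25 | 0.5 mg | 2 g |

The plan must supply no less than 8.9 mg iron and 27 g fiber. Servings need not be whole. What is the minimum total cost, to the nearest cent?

$2.12

With two linear requirements the optimum uses one or two foods; enumerate the corners.
black beans only: max(8.9/2.6, 27/7) = 3.857 servings → $2.12.
tofu only: max(8.9/3.3, 27/2) = 13.5 servings → $8.10.
tempeh only: max(8.9/1.7, 27/6) = 5.235 servings → $7.59.
peanut butter only: max(8.9/0.5, 27/2) = 17.8 servings → $4.45.
black beans + tofu: the both-tight solution has a negative serving — not a feasible corner.
black beans + tempeh with both tight: 2.027 servings and 2.135 servings → $4.21.
black beans + peanut butter with both tight: 2.529 servings and 4.647 servings → $2.55.
tofu + tempeh with both tight: 0.4573 servings and 4.348 servings → $6.58.
tofu + peanut butter with both tight: 0.7679 servings and 12.73 servings → $3.64.
tempeh + peanut butter with both targets exact would need a negative amount; discard.
Cheapest feasible corner: $2.12.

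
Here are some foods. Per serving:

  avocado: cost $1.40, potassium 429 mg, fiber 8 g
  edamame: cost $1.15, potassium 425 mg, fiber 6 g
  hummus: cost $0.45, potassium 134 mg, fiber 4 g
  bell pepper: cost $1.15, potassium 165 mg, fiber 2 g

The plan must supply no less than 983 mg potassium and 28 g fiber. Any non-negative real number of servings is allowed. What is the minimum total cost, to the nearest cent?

$3.25

This is a tiny linear program; its minimum lies at a vertex of the feasible set. List the vertices and price them.
avocado only: max(983/429, 28/8) = 3.5 servings → $4.90.
edamame only: max(983/425, 28/6) = 4.667 servings → $5.37.
hummus only: max(983/134, 28/4) = 7.336 servings → $3.30.
bell pepper only: max(983/165, 28/2) = 14 servings → $16.10.
avocado + edamame: intersection lies outside the first quadrant.
avocado + hummus with both tight: 0.2795 servings and 6.441 servings → $3.29.
avocado + bell pepper: intersection lies outside the first quadrant.
edamame + hummus with both tight: 0.2009 servings and 6.699 servings → $3.25.
edamame + bell pepper with both targets exact would need a negative amount; discard.
hummus + bell pepper with both tight: 6.77 servings and 0.4592 servings → $3.57.
The minimum over all feasible corners is $3.25.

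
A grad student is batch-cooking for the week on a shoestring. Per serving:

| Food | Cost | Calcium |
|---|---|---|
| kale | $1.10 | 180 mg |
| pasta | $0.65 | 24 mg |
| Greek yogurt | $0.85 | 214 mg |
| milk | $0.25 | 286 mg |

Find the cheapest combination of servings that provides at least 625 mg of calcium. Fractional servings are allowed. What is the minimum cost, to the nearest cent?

$0.55

Cost per mg of calcium: milk $0.0009, Greek yogurt $0.0040, kale $0.0061, pasta $0.0271.
With no serving limits, use only milk: 625 mg / 286 mg = 2.185 servings × $0.25 = $0.55.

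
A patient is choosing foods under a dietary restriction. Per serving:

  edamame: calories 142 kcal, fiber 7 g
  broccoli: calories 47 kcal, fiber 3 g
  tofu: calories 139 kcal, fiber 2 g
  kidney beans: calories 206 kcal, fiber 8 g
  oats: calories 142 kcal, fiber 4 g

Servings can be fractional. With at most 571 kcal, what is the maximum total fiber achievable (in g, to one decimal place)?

36.4 g

Fiber per kcal: broccoli 0.06383, edamame 0.0493, kidney beans 0.03883, oats 0.02817, tofu 0.01439.
With no serving limits, spend the whole calories allowance on broccoli: 571 kcal / 47 kcal × 3 g = 36.4 g.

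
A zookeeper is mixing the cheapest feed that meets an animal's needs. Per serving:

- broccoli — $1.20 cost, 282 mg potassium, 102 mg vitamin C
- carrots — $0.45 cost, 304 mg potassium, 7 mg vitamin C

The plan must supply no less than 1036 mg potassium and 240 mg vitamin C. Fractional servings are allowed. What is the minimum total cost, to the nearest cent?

At the optimum either one food covers both requirements or two foods hit both targets exactly; no other combination can be cheaper.
broccoli only: max(1036/282, 240/102) = 3.674 servings → $4.41.
carrots only: max(1036/304, 240/7) = 34.29 servings → $15.43.
broccoli + carrots with both tight: 2.263 servings and 1.309 servings → $3.30.
So the least-cost plan costs $3.30.

$3.30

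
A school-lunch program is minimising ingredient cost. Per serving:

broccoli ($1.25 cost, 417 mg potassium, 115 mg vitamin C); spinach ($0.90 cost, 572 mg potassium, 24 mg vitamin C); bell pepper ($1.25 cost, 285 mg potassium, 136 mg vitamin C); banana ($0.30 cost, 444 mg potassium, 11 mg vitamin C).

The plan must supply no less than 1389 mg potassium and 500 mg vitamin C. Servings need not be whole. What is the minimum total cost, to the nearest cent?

$4.76

An LP optimum is at a vertex; with two nutrient constraints at most two foods are used. Check each candidate.
broccoli only: max(1389/417, 500/115) = 4.348 servings → $5.43.
spinach only: max(1389/572, 500/24) = 20.83 servings → $18.75.
bell pepper only: max(1389/285, 500/136) = 4.874 servings → $6.09.
banana only: max(1389/444, 500/11) = 45.45 servings → $13.64.
broccoli + spinach with both targets exact would need a negative amount; discard.
broccoli + bell pepper with both tight: 1.939 servings and 2.037 servings → $4.97.
broccoli + banana: intersection lies outside the first quadrant.
spinach + bell pepper with both tight: 0.654 servings and 3.561 servings → $5.04.
spinach + banana with both targets exact would need a negative amount; discard.
bell pepper + banana with both tight: 3.611 servings and 0.8106 servings → $4.76.
So the least-cost plan costs $4.76.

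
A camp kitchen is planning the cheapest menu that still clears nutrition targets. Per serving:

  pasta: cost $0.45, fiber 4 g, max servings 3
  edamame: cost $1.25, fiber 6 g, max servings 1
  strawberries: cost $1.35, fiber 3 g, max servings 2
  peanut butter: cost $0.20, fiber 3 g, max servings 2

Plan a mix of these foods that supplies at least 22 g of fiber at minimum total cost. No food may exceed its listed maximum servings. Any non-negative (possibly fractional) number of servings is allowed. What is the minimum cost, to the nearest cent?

Cost per g of fiber: peanut butter $0.0667, pasta $0.1125, edamame $0.2083, strawberries $0.4500.
Take 2 servings of peanut butter: +6.0 g fiber for $0.40 (total $0.40, still need 16.0 g).
Take 3 servings of pasta: +12.0 g fiber for $1.35 (total $1.75, still need 4.0 g).
Take 0.6667 servings of edamame: +4.0 g fiber for $0.83 (total $2.58, still need 0.0 g).
Greedy by cheapest-per-g is optimal for a single linear constraint, so the minimum cost is $2.58.

$2.58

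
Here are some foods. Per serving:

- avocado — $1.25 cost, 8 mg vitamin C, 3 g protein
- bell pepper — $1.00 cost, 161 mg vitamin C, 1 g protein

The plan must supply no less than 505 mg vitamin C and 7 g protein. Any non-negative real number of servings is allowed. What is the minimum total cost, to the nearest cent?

avocado only: max(505/8, 7/3) = 63.12 servings → $78.91.
bell pepper only: max(505/161, 7/1) = 7 servings → $7.00.
avocado + bell pepper with both tight: 1.309 servings and 3.072 servings → $4.71.
The minimum over all feasible corners is $4.71.

$4.71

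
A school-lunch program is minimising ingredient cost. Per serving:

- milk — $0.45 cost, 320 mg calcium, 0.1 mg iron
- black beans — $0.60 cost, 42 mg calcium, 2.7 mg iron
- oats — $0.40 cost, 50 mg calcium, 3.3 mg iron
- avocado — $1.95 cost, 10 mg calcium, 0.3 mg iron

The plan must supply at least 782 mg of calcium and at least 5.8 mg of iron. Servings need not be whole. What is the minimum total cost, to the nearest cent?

$1.66

With two linear requirements the optimum uses one or two foods; enumerate the corners.
milk only: max(782/320, 5.8/0.1) = 58 servings → $26.10.
black beans only: max(782/42, 5.8/2.7) = 18.62 servings → $11.17.
oats only: max(782/50, 5.8/3.3) = 15.64 servings → $6.26.
avocado only: max(782/10, 5.8/0.3) = 78.2 servings → $152.49.
milk + black beans with both tight: 2.172 servings and 2.068 servings → $2.22.
milk + oats with both tight: 2.179 servings and 1.692 servings → $1.66.
milk + avocado with both tight: 1.859 servings and 18.71 servings → $37.33.
black beans + oats: the both-tight solution has a negative serving — not a feasible corner.
black beans + avocado: the both-tight solution has a negative serving — not a feasible corner.
oats + avocado: the both-tight solution has a negative serving — not a feasible corner.
The minimum over all feasible corners is $1.66.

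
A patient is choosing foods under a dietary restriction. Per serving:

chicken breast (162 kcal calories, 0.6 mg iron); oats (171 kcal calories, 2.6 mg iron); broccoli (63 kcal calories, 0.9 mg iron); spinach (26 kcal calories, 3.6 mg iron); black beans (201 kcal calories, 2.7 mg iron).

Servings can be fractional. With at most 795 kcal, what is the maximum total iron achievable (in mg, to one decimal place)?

110.1 mg

Iron per kcal: spinach 0.1385, oats 0.0152, broccoli 0.01429, black beans 0.01343, chicken breast 0.003704.
With no serving limits, spend the whole calories allowance on spinach: 795 kcal / 26 kcal × 3.6 mg = 110.1 mg.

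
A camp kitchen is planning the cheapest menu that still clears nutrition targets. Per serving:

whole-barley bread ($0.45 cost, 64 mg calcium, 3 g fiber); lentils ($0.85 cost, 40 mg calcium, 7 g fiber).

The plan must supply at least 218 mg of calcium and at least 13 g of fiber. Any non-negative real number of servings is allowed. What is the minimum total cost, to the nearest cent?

The cheapest plan sits at a corner of the feasible region — with two constraints it uses at most two foods.
whole-barley bread only: max(218/64, 13/3) = 4.333 servings → $1.95.
lentils only: max(218/40, 13/7) = 5.45 servings → $4.63.
whole-barley bread + lentils with both tight: 3.067 servings and 0.5427 servings → $1.84.
The minimum over all feasible corners is $1.84.

$1.84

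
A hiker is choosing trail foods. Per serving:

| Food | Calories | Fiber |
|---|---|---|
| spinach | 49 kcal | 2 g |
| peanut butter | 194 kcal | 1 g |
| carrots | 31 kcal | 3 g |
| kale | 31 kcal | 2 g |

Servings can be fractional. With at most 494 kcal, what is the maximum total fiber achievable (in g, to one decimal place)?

47.8 g

Fiber per kcal: carrots 0.09677, kale 0.06452, spinach 0.04082, peanut butter 0.005155.
With no serving limits, spend the whole calories allowance on carrots: 494 kcal / 31 kcal × 3 g = 47.8 g.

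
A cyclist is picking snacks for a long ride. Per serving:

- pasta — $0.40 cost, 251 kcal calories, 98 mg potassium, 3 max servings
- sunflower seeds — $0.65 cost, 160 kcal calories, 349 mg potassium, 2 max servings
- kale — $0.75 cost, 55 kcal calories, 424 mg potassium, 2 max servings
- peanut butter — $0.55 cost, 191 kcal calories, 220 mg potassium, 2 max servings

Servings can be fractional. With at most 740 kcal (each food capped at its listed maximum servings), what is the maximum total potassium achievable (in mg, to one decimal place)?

1903.1 mg

Potassium per kcal: kale 7.709, sunflower seeds 2.181, peanut butter 1.152, pasta 0.3904.
Take 2 servings of kale: uses 110 kcal, +848.0 mg potassium (running total 848.0 mg).
Take 2 servings of sunflower seeds: uses 320 kcal, +698.0 mg potassium (running total 1546.0 mg).
Take 1.623 servings of peanut butter: uses 310 kcal, +357.1 mg potassium (running total 1903.1 mg).
Filling greedily by potassium-per-kcal is optimal for one linear limit, giving 1903.1 mg.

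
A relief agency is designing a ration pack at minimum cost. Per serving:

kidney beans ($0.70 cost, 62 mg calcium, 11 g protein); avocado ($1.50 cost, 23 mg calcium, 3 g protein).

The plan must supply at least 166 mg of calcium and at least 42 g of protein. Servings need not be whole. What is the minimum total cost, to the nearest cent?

For a min-cost LP with two ≥-constraints, a basic feasible solution has at most two positive variables.
kidney beans only: max(166/62, 42/11) = 3.818 servings → $2.67.
avocado only: max(166/23, 42/3) = 14 servings → $21.00.
kidney beans + avocado with both targets exact would need a negative amount; discard.
The minimum over all feasible corners is $2.67.

$2.67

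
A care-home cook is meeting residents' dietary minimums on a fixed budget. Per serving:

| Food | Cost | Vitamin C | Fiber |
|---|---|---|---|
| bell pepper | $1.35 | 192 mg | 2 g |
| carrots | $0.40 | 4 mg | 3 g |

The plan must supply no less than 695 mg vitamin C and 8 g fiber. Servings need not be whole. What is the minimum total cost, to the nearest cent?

A basic optimal solution has at most two foods positive. Try each food alone and each pair with both targets met exactly.
bell pepper only: max(695/192, 8/2) = 4 servings → $5.40.
carrots only: max(695/4, 8/3) = 173.8 servings → $69.50.
bell pepper + carrots with both tight: 3.614 servings and 0.257 servings → $4.98.
So the least-cost plan costs $4.98.

$4.98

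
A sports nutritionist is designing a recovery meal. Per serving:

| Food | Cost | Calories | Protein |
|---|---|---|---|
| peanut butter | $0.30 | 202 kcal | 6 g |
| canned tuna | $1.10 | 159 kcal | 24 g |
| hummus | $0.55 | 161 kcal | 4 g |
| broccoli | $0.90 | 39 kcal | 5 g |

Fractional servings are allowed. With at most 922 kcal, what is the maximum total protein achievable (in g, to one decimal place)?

Protein per kcal: canned tuna 0.1509, broccoli 0.1282, peanut butter 0.0297, hummus 0.02484.
With no serving limits, spend the whole calories allowance on canned tuna: 922 kcal / 159 kcal × 24 g = 139.2 g.

139.2 g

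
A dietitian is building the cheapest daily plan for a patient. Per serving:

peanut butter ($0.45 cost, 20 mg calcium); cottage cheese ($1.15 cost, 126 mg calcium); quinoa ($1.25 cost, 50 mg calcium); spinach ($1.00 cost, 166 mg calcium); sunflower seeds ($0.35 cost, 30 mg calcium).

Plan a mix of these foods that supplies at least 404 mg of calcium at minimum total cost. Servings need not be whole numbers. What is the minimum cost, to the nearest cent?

Cost per mg of calcium: spinach $0.0060, cottage cheese $0.0091, sunflower seeds $0.0117, peanut butter $0.0225, quinoa $0.0250.
With no serving limits, use only spinach: 404 mg / 166 mg = 2.434 servings × $1.00 = $2.43.

$2.43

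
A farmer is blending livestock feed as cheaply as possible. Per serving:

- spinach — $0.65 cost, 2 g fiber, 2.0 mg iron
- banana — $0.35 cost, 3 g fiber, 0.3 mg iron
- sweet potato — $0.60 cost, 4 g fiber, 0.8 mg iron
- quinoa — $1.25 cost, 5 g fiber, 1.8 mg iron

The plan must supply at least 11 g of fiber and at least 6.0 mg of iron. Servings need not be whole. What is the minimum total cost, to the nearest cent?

$2.42

spinach only: max(11/2, 6.0/2.0) = 5.5 servings → $3.58.
banana only: max(11/3, 6.0/0.3) = 20 servings → $7.00.
sweet potato only: max(11/4, 6.0/0.8) = 7.5 servings → $4.50.
quinoa only: max(11/5, 6.0/1.8) = 3.333 servings → $4.17.
spinach + banana with both tight: 2.722 servings and 1.852 servings → $2.42.
spinach + sweet potato with both tight: 2.375 servings and 1.562 servings → $2.48.
spinach + quinoa with both tight: 1.594 servings and 1.562 servings → $2.99.
banana + sweet potato: intersection lies outside the first quadrant.
banana + quinoa: intersection lies outside the first quadrant.
sweet potato + quinoa: intersection lies outside the first quadrant.
So the least-cost plan costs $2.42.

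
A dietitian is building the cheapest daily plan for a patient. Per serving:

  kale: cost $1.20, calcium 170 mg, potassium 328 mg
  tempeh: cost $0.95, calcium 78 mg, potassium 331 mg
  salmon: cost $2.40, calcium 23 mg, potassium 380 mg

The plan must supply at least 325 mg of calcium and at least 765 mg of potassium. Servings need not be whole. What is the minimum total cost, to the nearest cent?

$2.60

At the optimum either one food covers both requirements or two foods hit both targets exactly; no other combination can be cheaper.
kale only: max(325/170, 765/328) = 2.332 servings → $2.80.
tempeh only: max(325/78, 765/331) = 4.167 servings → $3.96.
salmon only: max(325/23, 765/380) = 14.13 servings → $33.91.
kale + tempeh with both tight: 1.561 servings and 0.7642 servings → $2.60.
kale + salmon with both tight: 1.856 servings and 0.411 servings → $3.21.
tempeh + salmon: intersection lies outside the first quadrant.
So the least-cost plan costs $2.60.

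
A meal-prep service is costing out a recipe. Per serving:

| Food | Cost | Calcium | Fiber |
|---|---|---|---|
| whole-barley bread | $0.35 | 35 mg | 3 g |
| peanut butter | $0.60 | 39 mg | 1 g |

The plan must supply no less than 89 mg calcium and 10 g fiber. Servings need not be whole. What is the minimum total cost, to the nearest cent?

$1.17

A basic optimal solution has at most two foods positive. Try each food alone and each pair with both targets met exactly.
whole-barley bread only: max(89/35, 10/3) = 3.333 servings → $1.17.
peanut butter only: max(89/39, 10/1) = 10 servings → $6.00.
whole-barley bread + peanut butter: intersection lies outside the first quadrant.
The minimum over all feasible corners is $1.17.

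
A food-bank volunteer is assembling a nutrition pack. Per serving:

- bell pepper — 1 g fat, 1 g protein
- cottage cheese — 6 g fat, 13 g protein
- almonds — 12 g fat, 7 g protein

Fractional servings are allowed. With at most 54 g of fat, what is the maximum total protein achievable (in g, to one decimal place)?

Protein per g fat: cottage cheese 2.167, bell pepper 1, almonds 0.5833.
With no serving limits, spend the whole fat allowance on cottage cheese: 54 g / 6 g × 13 g = 117.0 g.

117.0 g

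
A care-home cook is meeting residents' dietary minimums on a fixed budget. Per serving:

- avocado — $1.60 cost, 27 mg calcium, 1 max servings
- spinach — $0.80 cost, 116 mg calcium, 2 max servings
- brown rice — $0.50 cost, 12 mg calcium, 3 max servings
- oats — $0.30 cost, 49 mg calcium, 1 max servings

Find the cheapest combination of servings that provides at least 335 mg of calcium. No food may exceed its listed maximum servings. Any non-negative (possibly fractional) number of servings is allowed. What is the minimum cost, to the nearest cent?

$4.47

Cost per mg of calcium: oats $0.0061, spinach $0.0069, brown rice $0.0417, avocado $0.0593.
Take 1 serving of oats: +49.0 mg calcium for $0.30 (total $0.30, still need 286.0 mg).
Take 2 servings of spinach: +232.0 mg calcium for $1.60 (total $1.90, still need 54.0 mg).
Take 3 servings of brown rice: +36.0 mg calcium for $1.50 (total $3.40, still need 18.0 mg).
Take 0.6667 servings of avocado: +18.0 mg calcium for $1.07 (total $4.47, still need 0.0 mg).
Greedy by cheapest-per-mg is optimal for a single linear constraint, so the minimum cost is $4.47.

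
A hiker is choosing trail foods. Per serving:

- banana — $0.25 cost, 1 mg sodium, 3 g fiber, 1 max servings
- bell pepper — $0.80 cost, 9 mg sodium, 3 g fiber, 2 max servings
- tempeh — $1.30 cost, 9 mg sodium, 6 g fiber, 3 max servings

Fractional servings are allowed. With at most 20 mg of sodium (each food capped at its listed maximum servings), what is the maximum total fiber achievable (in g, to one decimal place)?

15.7 g

Fiber per mg sodium: banana 3, tempeh 0.6667, bell pepper 0.3333.
Take 1 serving of banana: uses 1 mg sodium, +3.0 g fiber (running total 3.0 g).
Take 2.111 servings of tempeh: uses 19 mg sodium, +12.7 g fiber (running total 15.7 g).
Greedy by best ratio exhausts the sodium allowance optimally: 15.7 g.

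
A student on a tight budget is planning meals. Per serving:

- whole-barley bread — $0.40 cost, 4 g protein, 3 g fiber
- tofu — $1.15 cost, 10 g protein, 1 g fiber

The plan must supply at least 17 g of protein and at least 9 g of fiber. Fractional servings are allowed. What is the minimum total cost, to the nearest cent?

This is a tiny linear program; its minimum lies at a vertex of the feasible set. List the vertices and price them.
whole-barley bread only: max(17/4, 9/3) = 4.25 servings → $1.70.
tofu only: max(17/10, 9/1) = 9 servings → $10.35.
whole-barley bread + tofu with both tight: 2.808 servings and 0.5769 servings → $1.79.
So the least-cost plan costs $1.70.

$1.70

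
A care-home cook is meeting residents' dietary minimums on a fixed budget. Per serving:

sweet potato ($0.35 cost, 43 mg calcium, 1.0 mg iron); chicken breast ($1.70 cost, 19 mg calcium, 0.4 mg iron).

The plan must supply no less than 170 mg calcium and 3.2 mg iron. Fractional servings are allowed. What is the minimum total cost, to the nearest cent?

$1.38

sweet potato only: max(170/43, 3.2/1.0) = 3.953 servings → $1.38.
chicken breast only: max(170/19, 3.2/0.4) = 8.947 servings → $15.21.
sweet potato + chicken breast: intersection lies outside the first quadrant.
Cheapest feasible corner: $1.38.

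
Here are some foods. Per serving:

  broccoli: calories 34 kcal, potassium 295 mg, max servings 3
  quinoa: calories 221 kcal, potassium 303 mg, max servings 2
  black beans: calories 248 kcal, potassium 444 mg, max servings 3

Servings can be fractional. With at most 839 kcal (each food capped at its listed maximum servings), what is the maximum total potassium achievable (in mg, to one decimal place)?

2204.5 mg

Potassium per kcal: broccoli 8.676, black beans 1.79, quinoa 1.371.
Take 3 servings of broccoli: uses 102 kcal, +885.0 mg potassium (running total 885.0 mg).
Take 2.972 servings of black beans: uses 737 kcal, +1319.5 mg potassium (running total 2204.5 mg).
Greedy by best ratio exhausts the calories allowance optimally: 2204.5 mg.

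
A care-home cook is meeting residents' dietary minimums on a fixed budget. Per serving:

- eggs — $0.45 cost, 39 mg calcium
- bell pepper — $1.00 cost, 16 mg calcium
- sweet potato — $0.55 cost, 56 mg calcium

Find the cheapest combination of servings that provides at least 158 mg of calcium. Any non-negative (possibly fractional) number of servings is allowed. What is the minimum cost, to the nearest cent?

Cost per mg of calcium: sweet potato $0.0098, eggs $0.0115, bell pepper $0.0625.
With no serving limits, use only sweet potato: 158 mg / 56 mg = 2.821 servings × $0.55 = $1.55.

$1.55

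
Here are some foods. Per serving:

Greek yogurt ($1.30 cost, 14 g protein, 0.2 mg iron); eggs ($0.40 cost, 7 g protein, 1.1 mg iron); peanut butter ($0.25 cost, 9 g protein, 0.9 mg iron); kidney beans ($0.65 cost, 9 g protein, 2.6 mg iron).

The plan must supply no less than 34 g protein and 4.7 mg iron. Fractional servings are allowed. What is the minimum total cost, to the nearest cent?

$1.25

Two binding constraints pin down two serving amounts, so the optimal mix uses at most two foods. The candidates are each food alone (scaled to the tighter of protein/iron) and each pair with both constraints tight.
Greek yogurt only: max(34/14, 4.7/0.2) = 23.5 servings → $30.55.
eggs only: max(34/7, 4.7/1.1) = 4.857 servings → $1.94.
peanut butter only: max(34/9, 4.7/0.9) = 5.222 servings → $1.31.
kidney beans only: max(34/9, 4.7/2.6) = 3.778 servings → $2.46.
Greek yogurt + eggs with both tight: 0.3214 servings and 4.214 servings → $2.10.
Greek yogurt + peanut butter: the both-tight solution has a negative serving — not a feasible corner.
Greek yogurt + kidney beans with both tight: 1.332 servings and 1.705 servings → $2.84.
eggs + peanut butter with both tight: 3.25 servings and 1.25 servings → $1.61.
eggs + kidney beans: intersection lies outside the first quadrant.
peanut butter + kidney beans with both tight: 3.013 servings and 0.7647 servings → $1.25.
The minimum over all feasible corners is $1.25.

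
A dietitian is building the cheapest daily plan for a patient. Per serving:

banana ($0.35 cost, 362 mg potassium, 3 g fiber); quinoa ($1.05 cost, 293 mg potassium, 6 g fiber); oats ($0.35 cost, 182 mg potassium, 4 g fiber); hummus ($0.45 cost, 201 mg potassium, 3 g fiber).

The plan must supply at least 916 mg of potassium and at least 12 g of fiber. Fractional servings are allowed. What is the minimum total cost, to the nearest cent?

Two binding constraints pin down two serving amounts, so the optimal mix uses at most two foods. The candidates are each food alone (scaled to the tighter of potassium/fiber) and each pair with both constraints tight.
banana only: max(916/362, 12/3) = 4 servings → $1.40.
quinoa only: max(916/293, 12/6) = 3.126 servings → $3.28.
oats only: max(916/182, 12/4) = 5.033 servings → $1.76.
hummus only: max(916/201, 12/3) = 4.557 servings → $2.05.
banana + quinoa with both tight: 1.531 servings and 1.234 servings → $1.83.
banana + oats with both tight: 1.641 servings and 1.769 servings → $1.19.
banana + hummus with both tight: 0.6957 servings and 3.304 servings → $1.73.
quinoa + oats: intersection lies outside the first quadrant.
quinoa + hummus with both targets exact would need a negative amount; discard.
oats + hummus: the both-tight solution has a negative serving — not a feasible corner.
The minimum over all feasible corners is $1.19.

$1.19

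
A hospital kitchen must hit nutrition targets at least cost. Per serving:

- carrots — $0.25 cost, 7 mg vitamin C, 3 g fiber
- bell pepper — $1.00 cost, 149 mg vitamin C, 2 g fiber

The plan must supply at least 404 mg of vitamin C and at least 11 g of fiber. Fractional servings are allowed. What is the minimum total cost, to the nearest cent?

$3.10

An LP optimum is at a vertex; with two nutrient constraints at most two foods are used. Check each candidate.
carrots only: max(404/7, 11/3) = 57.71 servings → $14.43.
bell pepper only: max(404/149, 11/2) = 5.5 servings → $5.50.
carrots + bell pepper with both tight: 1.919 servings and 2.621 servings → $3.10.
Cheapest feasible corner: $3.10.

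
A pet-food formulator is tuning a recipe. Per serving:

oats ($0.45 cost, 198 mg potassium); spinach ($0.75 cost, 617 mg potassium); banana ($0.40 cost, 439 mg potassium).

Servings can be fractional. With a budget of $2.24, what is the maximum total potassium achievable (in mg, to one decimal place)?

2458.4 mg

Potassium per dollar: banana 1098, spinach 822.7, oats 440.
With no serving limits, spend the whole cost allowance on banana: $2.24 / $0.40 × 439 mg = 2458.4 mg.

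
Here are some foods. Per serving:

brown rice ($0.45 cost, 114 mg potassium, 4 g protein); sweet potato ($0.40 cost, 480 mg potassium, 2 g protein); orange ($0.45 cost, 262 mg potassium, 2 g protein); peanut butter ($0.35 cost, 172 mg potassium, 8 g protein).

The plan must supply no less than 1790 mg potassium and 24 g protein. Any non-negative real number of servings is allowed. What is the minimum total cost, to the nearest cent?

$1.96

The cheapest plan sits at a corner of the feasible region — with two constraints it uses at most two foods.
brown rice only: max(1790/114, 24/4) = 15.7 servings → $7.07.
sweet potato only: max(1790/480, 24/2) = 12 servings → $4.80.
orange only: max(1790/262, 24/2) = 12 servings → $5.40.
peanut butter only: max(1790/172, 24/8) = 10.41 servings → $3.64.
brown rice + sweet potato with both tight: 4.693 servings and 2.615 servings → $3.16.
brown rice + orange with both tight: 3.302 servings and 5.395 servings → $3.91.
brown rice + peanut butter with both targets exact would need a negative amount; discard.
sweet potato + orange: intersection lies outside the first quadrant.
sweet potato + peanut butter with both tight: 2.915 servings and 2.271 servings → $1.96.
orange + peanut butter with both tight: 5.817 servings and 1.546 servings → $3.16.
Cheapest feasible corner: $1.96.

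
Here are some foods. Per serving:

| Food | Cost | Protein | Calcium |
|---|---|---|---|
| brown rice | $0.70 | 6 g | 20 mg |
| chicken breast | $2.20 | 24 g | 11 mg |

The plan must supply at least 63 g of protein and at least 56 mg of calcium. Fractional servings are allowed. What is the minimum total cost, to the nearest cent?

$6.01

Two binding constraints pin down two serving amounts, so the optimal mix uses at most two foods. The candidates are each food alone (scaled to the tighter of protein/calcium) and each pair with both constraints tight.
brown rice only: max(63/6, 56/20) = 10.5 servings → $7.35.
chicken breast only: max(63/24, 56/11) = 5.091 servings → $11.20.
brown rice + chicken breast with both tight: 1.572 servings and 2.232 servings → $6.01.
The minimum over all feasible corners is $6.01.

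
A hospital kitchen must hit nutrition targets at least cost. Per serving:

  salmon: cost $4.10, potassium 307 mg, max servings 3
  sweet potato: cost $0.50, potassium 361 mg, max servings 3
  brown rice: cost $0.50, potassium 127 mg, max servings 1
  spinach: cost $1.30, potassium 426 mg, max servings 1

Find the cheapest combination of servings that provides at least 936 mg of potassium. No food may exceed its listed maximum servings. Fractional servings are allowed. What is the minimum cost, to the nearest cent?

Cost per mg of potassium: sweet potato $0.0014, spinach $0.0031, brown rice $0.0039, salmon $0.0134.
Take 2.593 servings of sweet potato: +936.0 mg potassium for $1.30 (total $1.30, still need 0.0 mg).
Greedy by cheapest-per-mg is optimal for a single linear constraint, so the minimum cost is $1.30.

$1.30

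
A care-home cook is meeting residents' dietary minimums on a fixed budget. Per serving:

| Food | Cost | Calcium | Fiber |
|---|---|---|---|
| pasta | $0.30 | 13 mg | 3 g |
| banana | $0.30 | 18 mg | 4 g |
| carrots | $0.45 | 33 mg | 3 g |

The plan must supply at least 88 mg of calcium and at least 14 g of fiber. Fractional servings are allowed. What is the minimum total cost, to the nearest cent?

$1.34

Compare the cost at each extreme point of the feasible region.
pasta only: max(88/13, 14/3) = 6.769 servings → $2.03.
banana only: max(88/18, 14/4) = 4.889 servings → $1.47.
carrots only: max(88/33, 14/3) = 4.667 servings → $2.10.
pasta + banana: intersection lies outside the first quadrant.
pasta + carrots with both tight: 3.3 servings and 1.367 servings → $1.60.
banana + carrots with both tight: 2.538 servings and 1.282 servings → $1.34.
The minimum over all feasible corners is $1.34.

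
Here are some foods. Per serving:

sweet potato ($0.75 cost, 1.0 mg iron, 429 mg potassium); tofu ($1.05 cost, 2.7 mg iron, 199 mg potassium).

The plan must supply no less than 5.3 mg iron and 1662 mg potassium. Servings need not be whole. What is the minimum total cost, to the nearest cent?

$3.35

Compare the cost at each extreme point of the feasible region.
sweet potato only: max(5.3/1.0, 1662/429) = 5.3 servings → $3.98.
tofu only: max(5.3/2.7, 1662/199) = 8.352 servings → $8.77.
sweet potato + tofu with both tight: 3.578 servings and 0.6377 servings → $3.35.
Cheapest feasible corner: $3.35.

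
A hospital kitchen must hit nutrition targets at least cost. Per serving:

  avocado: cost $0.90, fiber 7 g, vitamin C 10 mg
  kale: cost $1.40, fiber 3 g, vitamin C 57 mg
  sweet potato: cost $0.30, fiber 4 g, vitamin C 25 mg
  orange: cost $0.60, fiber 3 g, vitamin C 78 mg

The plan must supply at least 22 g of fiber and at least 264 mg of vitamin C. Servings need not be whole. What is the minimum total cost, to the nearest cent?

This is a tiny linear program; its minimum lies at a vertex of the feasible set. List the vertices and price them.
avocado only: max(22/7, 264/10) = 26.4 servings → $23.76.
kale only: max(22/3, 264/57) = 7.333 servings → $10.27.
sweet potato only: max(22/4, 264/25) = 10.56 servings → $3.17.
orange only: max(22/3, 264/78) = 7.333 servings → $4.40.
avocado + kale with both tight: 1.252 servings and 4.412 servings → $7.30.
avocado + sweet potato with both targets exact would need a negative amount; discard.
avocado + orange with both tight: 1.791 servings and 3.155 servings → $3.50.
kale + sweet potato with both tight: 3.307 servings and 3.02 servings → $5.54.
kale + orange: intersection lies outside the first quadrant.
sweet potato + orange with both tight: 3.899 servings and 2.135 servings → $2.45.
The minimum over all feasible corners is $2.45.

$2.45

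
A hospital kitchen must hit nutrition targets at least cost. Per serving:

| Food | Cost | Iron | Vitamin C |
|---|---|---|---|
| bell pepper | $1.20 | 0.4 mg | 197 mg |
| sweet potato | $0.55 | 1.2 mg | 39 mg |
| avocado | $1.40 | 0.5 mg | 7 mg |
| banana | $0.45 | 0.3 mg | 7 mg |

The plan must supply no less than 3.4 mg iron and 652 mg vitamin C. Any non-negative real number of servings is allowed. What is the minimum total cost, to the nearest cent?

$4.55

This is a tiny linear program; its minimum lies at a vertex of the feasible set. List the vertices and price them.
bell pepper only: max(3.4/0.4, 652/197) = 8.5 servings → $10.20.
sweet potato only: max(3.4/1.2, 652/39) = 16.72 servings → $9.19.
avocado only: max(3.4/0.5, 652/7) = 93.14 servings → $130.40.
banana only: max(3.4/0.3, 652/7) = 93.14 servings → $41.91.
bell pepper + sweet potato with both tight: 2.943 servings and 1.852 servings → $4.55.
bell pepper + avocado with both tight: 3.158 servings and 4.274 servings → $9.77.
bell pepper + banana with both tight: 3.052 servings and 7.265 servings → $6.93.
sweet potato + avocado with both targets exact would need a negative amount; discard.
sweet potato + banana: the both-tight solution has a negative serving — not a feasible corner.
avocado + banana: the both-tight solution has a negative serving — not a feasible corner.
Cheapest feasible corner: $4.55.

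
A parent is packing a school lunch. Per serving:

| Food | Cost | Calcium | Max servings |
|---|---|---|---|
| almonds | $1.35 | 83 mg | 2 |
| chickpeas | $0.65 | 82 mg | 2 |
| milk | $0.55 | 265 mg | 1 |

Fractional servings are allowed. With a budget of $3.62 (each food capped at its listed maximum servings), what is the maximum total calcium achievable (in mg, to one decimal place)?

Calcium per dollar: milk 481.8, chickpeas 126.2, almonds 61.48.
Take 1 serving of milk: spends $0.55, +265.0 mg calcium (running total 265.0 mg).
Take 2 servings of chickpeas: spends $1.30, +164.0 mg calcium (running total 429.0 mg).
Take 1.311 servings of almonds: spends $1.77, +108.8 mg calcium (running total 537.8 mg).
Greedy by best ratio exhausts the cost allowance optimally: 537.8 mg.

537.8 mg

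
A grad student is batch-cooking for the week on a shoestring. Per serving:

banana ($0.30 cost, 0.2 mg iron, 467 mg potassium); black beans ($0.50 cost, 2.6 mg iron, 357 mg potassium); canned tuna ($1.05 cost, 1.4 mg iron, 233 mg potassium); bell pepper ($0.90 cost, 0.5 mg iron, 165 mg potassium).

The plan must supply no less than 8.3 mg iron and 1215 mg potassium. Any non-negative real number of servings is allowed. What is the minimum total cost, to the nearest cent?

$1.64

For a min-cost LP with two ≥-constraints, a basic feasible solution has at most two positive variables.
banana only: max(8.3/0.2, 1215/467) = 41.5 servings → $12.45.
black beans only: max(8.3/2.6, 1215/357) = 3.403 servings → $1.70.
canned tuna only: max(8.3/1.4, 1215/233) = 5.929 servings → $6.22.
bell pepper only: max(8.3/0.5, 1215/165) = 16.6 servings → $14.94.
banana + black beans with both tight: 0.1714 servings and 3.179 servings → $1.64.
banana + canned tuna with both targets exact would need a negative amount; discard.
banana + bell pepper: intersection lies outside the first quadrant.
black beans + canned tuna with both tight: 2.197 servings and 1.848 servings → $3.04.
black beans + bell pepper with both tight: 3.042 servings and 0.782 servings → $2.22.
canned tuna + bell pepper: intersection lies outside the first quadrant.
Cheapest feasible corner: $1.64.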